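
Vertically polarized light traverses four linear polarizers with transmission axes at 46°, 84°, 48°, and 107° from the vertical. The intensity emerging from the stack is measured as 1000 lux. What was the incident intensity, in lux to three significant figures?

I₁ = I₀ cos²(46° − 0°) = I₀ cos²(46°) = 0.4826 I₀.
I₂ = I₁ cos²(84° − 46°) = 0.4826 I₀ · cos²(38°) = 0.2996 I₀.
I₃ = I₂ cos²(48° − 84°) = 0.2996 I₀ · cos²(36°) = 0.1961 I₀.
I₄ = I₃ cos²(107° − 48°) = 0.1961 I₀ · cos²(59°) = 0.05202 I₀.
So 1000 lux = 0.05202 I₀, giving I₀ = 1000/0.05202 = 1.922e+04 lux.

I₀ ≈ 1.92e4 lux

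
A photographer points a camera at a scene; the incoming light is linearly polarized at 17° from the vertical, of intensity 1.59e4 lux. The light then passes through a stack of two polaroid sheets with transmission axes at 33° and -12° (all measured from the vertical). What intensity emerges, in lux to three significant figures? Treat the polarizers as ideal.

By Malus's law, I₁ = 1.59e4 lux · cos²(16°) = 1.469e+04 lux.
I₂ = I₁ · cos²(45°) = 1.469e+04 · 0.5 = 7346 lux.

I ≈ 7350 lux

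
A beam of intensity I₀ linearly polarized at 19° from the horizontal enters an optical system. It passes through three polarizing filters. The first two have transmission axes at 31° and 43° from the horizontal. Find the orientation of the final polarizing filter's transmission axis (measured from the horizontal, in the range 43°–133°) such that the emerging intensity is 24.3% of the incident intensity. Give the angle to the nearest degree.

By Malus's law, I₁ = I₀ cos²(31° − 19°) = I₀ cos²(12°) = 0.9568 I₀.
I₂ = I₁ cos²(43° − 31°) = 0.9568 I₀ · cos²(12°) = 0.9154 I₀.
Need I₃/I₀ = 0.243, so cos²(θ − 43°) = 0.243 / 0.9154 = 0.2655.
θ − 43° = arccos(√0.2655) = 59.0°, giving θ ≈ 43 + 59.0 = 102.0°.

θ ≈ 102°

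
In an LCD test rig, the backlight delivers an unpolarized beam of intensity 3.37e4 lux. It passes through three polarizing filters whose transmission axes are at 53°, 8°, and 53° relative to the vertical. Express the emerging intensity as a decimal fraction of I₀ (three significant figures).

Unpolarized light through the first polarizer → I₁ = 3.37e4 lux/2 = 1.685e+04 lux, polarized at 53°.
I₂ = I₁ · cos²(45°) = 1.685e+04 · 0.5 = 8425 lux.
I₃ = I₂ · cos²(45°) = 8425 · 0.5 = 4213 lux.
Transmitted fraction = 0.125.

I/I₀ ≈ 0.125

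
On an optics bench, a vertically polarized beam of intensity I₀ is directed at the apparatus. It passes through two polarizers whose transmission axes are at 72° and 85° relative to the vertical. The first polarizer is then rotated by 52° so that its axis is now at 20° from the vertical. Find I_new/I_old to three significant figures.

I_new/I_old ≈ 1.74

Before rotation:
I₁ = I₀ cos²(72° − 0°) = I₀ cos²(72°) = 0.09549 I₀.
I₂ = I₁ cos²(85° − 72°) = 0.09549 I₀ · cos²(13°) = 0.09066 I₀.
After rotation:
I₁ = I₀ cos²(20° − 0°) = I₀ cos²(20°) = 0.883 I₀.
I₂ = I₁ cos²(85° − 20°) = 0.883 I₀ · cos²(65°) = 0.1577 I₀.
Ratio = 0.1577 / 0.09066 = 1.74.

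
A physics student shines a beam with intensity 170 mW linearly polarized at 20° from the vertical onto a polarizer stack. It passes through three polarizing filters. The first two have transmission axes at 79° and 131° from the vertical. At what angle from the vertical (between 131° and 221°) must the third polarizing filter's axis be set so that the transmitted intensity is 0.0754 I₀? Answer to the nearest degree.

θ ≈ 161°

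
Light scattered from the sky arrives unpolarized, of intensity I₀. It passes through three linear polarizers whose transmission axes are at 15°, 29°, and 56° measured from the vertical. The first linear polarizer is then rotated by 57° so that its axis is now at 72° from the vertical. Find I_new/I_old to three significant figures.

I_new/I_old ≈ 0.568

Before rotation:
Unpolarized light through the first polarizer → I₁ = ½ I₀, now polarized at 15°.
I₂ = I₁ cos²(29° − 15°) = 0.5 I₀ · cos²(14°) = 0.4707 I₀.
I₃ = I₂ cos²(56° − 29°) = 0.4707 I₀ · cos²(27°) = 0.3737 I₀.
After rotation:
Unpolarized light through the first polarizer → I₁ = ½ I₀, now polarized at 72°.
I₂ = I₁ cos²(29° − 72°) = 0.5 I₀ · cos²(43°) = 0.2674 I₀.
I₃ = I₂ cos²(56° − 29°) = 0.2674 I₀ · cos²(27°) = 0.2123 I₀.
Ratio = 0.2123 / 0.3737 = 0.5681.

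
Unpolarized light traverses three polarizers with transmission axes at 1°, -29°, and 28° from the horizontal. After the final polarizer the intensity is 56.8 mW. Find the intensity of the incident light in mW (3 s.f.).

Unpolarized light through the first polarizer → I₁ = ½ I₀, now polarized at 1°.
I₂ = I₁ cos²(-29° − 1°) = 0.5 I₀ · cos²(30°) = 0.375 I₀.
I₃ = I₂ cos²(28° + 29°) = 0.375 I₀ · cos²(57°) = 0.1112 I₀.
So 56.8 mW = 0.1112 I₀, giving I₀ = 56.8/0.1112 = 510.6 mW.

I₀ ≈ 511 mW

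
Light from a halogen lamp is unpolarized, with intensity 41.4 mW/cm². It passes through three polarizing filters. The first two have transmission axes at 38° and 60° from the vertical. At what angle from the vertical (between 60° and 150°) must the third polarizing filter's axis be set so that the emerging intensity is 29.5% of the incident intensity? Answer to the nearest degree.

θ ≈ 94°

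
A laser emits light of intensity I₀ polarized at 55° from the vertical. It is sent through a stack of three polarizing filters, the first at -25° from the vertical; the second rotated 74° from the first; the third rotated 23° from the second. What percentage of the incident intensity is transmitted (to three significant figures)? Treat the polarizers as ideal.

≈ 0.194%

I₁ = I₀ cos²(-25° − 55°) = I₀ cos²(80°) = 0.03015 I₀.
I₂ = I₁ cos²(74°) = 0.03015 · 0.07598 I₀ = 0.002291 I₀.
I₃ = I₂ cos²(23°) = 0.002291 · 0.8473 I₀ = 0.001941 I₀.
That is 0.1941% of the incident intensity.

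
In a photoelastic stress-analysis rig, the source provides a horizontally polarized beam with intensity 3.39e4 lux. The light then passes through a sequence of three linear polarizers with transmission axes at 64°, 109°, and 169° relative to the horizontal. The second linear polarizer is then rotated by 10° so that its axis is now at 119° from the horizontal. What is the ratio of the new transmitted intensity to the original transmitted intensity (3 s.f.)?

I_new/I_old ≈ 1.09

Before rotation:
By Malus's law, I₁ = I₀ cos²(64° − 0°) = I₀ cos²(64°) = 0.1922 I₀.
I₂ = I₁ cos²(109° − 64°) = 0.1922 I₀ · cos²(45°) = 0.09608 I₀.
I₃ = I₂ cos²(169° − 109°) = 0.09608 I₀ · cos²(60°) = 0.02402 I₀.
After rotation:
I₁ = I₀ cos²(64° − 0°) = I₀ cos²(64°) = 0.1922 I₀.
I₂ = I₁ cos²(119° − 64°) = 0.1922 I₀ · cos²(55°) = 0.06322 I₀.
I₃ = I₂ cos²(169° − 119°) = 0.06322 I₀ · cos²(50°) = 0.02612 I₀.
Ratio = 0.02612 / 0.02402 = 1.087.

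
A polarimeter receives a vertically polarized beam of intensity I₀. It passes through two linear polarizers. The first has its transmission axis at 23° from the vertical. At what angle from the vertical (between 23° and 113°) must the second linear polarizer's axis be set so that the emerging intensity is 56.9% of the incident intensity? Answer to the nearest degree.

θ ≈ 58°

I₁ = I₀ cos²(23° − 0°) = I₀ cos²(23°) = 0.8473 I₀.
Need I₂/I₀ = 0.569, so cos²(θ − 23°) = 0.569 / 0.8473 = 0.6715.
θ − 23° = arccos(√0.6715) = 35.0°, giving θ ≈ 23 + 35.0 = 58.0°.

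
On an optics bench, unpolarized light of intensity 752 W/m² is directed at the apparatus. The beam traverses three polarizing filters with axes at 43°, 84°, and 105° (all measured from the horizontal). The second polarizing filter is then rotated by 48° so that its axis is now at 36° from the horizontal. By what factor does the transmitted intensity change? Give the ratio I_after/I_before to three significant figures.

I_new/I_old ≈ 0.255

Before rotation:
Unpolarized light through the first polarizer → I₁ = ½ I₀, now polarized at 43°.
I₂ = I₁ cos²(84° − 43°) = 0.5 I₀ · cos²(41°) = 0.2848 I₀.
I₃ = I₂ cos²(105° − 84°) = 0.2848 I₀ · cos²(21°) = 0.2482 I₀.
After rotation:
Unpolarized light through the first polarizer → I₁ = ½ I₀, now polarized at 43°.
I₂ = I₁ cos²(36° − 43°) = 0.5 I₀ · cos²(7°) = 0.4926 I₀.
I₃ = I₂ cos²(105° − 36°) = 0.4926 I₀ · cos²(69°) = 0.06326 I₀.
Ratio = 0.06326 / 0.2482 = 0.2549.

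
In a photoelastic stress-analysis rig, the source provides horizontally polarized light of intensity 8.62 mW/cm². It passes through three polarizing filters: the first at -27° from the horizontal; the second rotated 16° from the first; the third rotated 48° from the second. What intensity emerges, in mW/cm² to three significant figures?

I ≈ 2.83 mW/cm²

By Malus's law, I₁ = 8.62 mW/cm² · cos²(27°) = 6.843 mW/cm².
I₂ = I₁ · cos²(16°) = 6.843 · 0.924 = 6.323 mW/cm².
I₃ = I₂ · cos²(48°) = 6.323 · 0.4477 = 2.831 mW/cm².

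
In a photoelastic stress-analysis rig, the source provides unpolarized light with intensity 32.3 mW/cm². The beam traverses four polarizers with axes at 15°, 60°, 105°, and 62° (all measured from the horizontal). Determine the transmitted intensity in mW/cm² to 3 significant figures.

I ≈ 2.16 mW/cm²

Unpolarized light through the first polarizer → I₁ = 32.3 mW/cm²/2 = 16.15 mW/cm², polarized at 15°.
I₂ = I₁ · cos²(45°) = 16.15 · 0.5 = 8.075 mW/cm².
I₃ = I₂ · cos²(45°) = 8.075 · 0.5 = 4.038 mW/cm².
I₄ = I₃ · cos²(43°) = 4.038 · 0.5349 = 2.16 mW/cm².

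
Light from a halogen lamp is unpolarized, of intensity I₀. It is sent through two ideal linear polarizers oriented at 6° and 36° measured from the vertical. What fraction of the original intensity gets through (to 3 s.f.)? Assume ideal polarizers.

Unpolarized light through the first polarizer → I₁ = ½ I₀, now polarized at 6°.
I₂ = I₁ cos²(36° − 6°) = 0.5 I₀ · cos²(30°) = 0.375 I₀.
Transmitted fraction = 0.375.

≈ 0.375 I₀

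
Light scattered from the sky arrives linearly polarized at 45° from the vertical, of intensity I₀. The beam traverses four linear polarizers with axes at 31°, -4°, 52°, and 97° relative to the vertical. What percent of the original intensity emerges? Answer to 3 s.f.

I₁ = I₀ cos²(31° − 45°) = I₀ cos²(14°) = 0.9415 I₀.
I₂ = I₁ cos²(-4° − 31°) = 0.9415 I₀ · cos²(35°) = 0.6317 I₀.
I₃ = I₂ cos²(52° + 4°) = 0.6317 I₀ · cos²(56°) = 0.1975 I₀.
I₄ = I₃ cos²(97° − 52°) = 0.1975 I₀ · cos²(45°) = 0.09877 I₀.
That is 9.877% of the incident intensity.

≈ 9.88%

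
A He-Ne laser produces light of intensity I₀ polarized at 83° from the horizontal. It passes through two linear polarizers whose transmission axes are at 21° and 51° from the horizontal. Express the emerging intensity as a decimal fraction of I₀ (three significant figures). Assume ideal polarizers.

≈ 0.165 I₀

I₁ = I₀ cos²(21° − 83°) = I₀ cos²(62°) = 0.2204 I₀.
I₂ = I₁ cos²(51° − 21°) = 0.2204 I₀ · cos²(30°) = 0.1653 I₀.
Transmitted fraction = 0.1653.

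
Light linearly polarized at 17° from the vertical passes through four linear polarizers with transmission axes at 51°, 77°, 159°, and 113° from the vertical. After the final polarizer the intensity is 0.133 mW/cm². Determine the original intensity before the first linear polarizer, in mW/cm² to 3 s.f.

I₀ ≈ 25.6 mW/cm²

I₁ = I₀ cos²(51° − 17°) = I₀ cos²(34°) = 0.6873 I₀.
I₂ = I₁ cos²(77° − 51°) = 0.6873 I₀ · cos²(26°) = 0.5552 I₀.
I₃ = I₂ cos²(159° − 77°) = 0.5552 I₀ · cos²(82°) = 0.01075 I₀.
I₄ = I₃ cos²(113° − 159°) = 0.01075 I₀ · cos²(46°) = 0.005189 I₀.
So 0.133 mW/cm² = 0.005189 I₀, giving I₀ = 0.133/0.005189 = 25.63 mW/cm².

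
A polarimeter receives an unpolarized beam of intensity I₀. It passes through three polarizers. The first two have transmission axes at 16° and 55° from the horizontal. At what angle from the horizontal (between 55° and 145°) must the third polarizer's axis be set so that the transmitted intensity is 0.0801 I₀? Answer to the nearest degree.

θ ≈ 114°

Unpolarized light through the first polarizer → I₁ = ½ I₀, now polarized at 16°.
I₂ = I₁ cos²(55° − 16°) = 0.5 I₀ · cos²(39°) = 0.302 I₀.
Need I₃/I₀ = 0.0801, so cos²(θ − 55°) = 0.0801 / 0.302 = 0.2653.
θ − 55° = arccos(√0.2653) = 59.0°, giving θ ≈ 55 + 59.0 = 114.0°.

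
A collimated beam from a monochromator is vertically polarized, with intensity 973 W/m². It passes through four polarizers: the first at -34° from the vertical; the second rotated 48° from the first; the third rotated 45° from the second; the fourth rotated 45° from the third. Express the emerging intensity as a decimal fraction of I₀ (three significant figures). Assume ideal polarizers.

I/I₀ ≈ 0.0769

By Malus's law, I₁ = 973 W/m² · cos²(34°) = 668.7 W/m².
I₂ = I₁ · cos²(48°) = 668.7 · 0.4477 = 299.4 W/m².
I₃ = I₂ · cos²(45°) = 299.4 · 0.5 = 149.7 W/m².
I₄ = I₃ · cos²(45°) = 149.7 · 0.5 = 74.86 W/m².
Transmitted fraction = 0.07693.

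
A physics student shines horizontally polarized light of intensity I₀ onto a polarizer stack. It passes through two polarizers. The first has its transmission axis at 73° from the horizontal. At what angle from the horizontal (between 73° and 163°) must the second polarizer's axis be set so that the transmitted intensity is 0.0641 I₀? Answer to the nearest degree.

θ ≈ 103°

I₁ = I₀ cos²(73° − 0°) = I₀ cos²(73°) = 0.08548 I₀.
Need I₂/I₀ = 0.0641, so cos²(θ − 73°) = 0.0641 / 0.08548 = 0.7499.
θ − 73° = arccos(√0.7499) = 30.0°, giving θ ≈ 73 + 30.0 = 103.0°.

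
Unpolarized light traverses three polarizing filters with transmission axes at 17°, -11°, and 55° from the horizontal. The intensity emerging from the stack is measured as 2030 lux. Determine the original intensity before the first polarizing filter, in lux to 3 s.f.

Unpolarized light through the first polarizer → I₁ = ½ I₀, now polarized at 17°.
I₂ = I₁ cos²(-11° − 17°) = 0.5 I₀ · cos²(28°) = 0.3898 I₀.
I₃ = I₂ cos²(55° + 11°) = 0.3898 I₀ · cos²(66°) = 0.06449 I₀.
So 2030 lux = 0.06449 I₀, giving I₀ = 2030/0.06449 = 3.148e+04 lux.

I₀ ≈ 3.15e4 lux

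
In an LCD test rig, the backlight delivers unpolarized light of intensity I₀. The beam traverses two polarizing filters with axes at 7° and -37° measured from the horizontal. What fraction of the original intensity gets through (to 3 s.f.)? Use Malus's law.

≈ 0.259 I₀

Unpolarized light through the first polarizer → I₁ = ½ I₀, now polarized at 7°.
I₂ = I₁ cos²(-37° − 7°) = 0.5 I₀ · cos²(44°) = 0.2587 I₀.
Transmitted fraction = 0.2587.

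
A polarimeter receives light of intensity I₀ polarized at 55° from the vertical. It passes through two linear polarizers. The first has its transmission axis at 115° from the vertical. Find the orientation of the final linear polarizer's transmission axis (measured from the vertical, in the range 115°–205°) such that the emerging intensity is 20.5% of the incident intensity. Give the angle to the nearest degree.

θ ≈ 140°

I₁ = I₀ cos²(115° − 55°) = I₀ cos²(60°) = 0.25 I₀.
Need I₂/I₀ = 0.205, so cos²(θ − 115°) = 0.205 / 0.25 = 0.82.
θ − 115° = arccos(√0.82) = 25.1°, giving θ ≈ 115 + 25.1 = 140.1°.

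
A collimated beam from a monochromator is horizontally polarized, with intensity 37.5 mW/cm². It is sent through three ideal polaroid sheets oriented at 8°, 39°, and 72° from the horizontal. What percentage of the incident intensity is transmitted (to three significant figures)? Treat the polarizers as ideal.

≈ 50.7%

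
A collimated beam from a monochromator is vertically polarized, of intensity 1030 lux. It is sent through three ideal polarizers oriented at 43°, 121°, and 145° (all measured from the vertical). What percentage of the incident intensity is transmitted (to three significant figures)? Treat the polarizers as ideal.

I₁ = 1030 lux · cos²(43°) = 550.9 lux.
I₂ = I₁ · cos²(78°) = 550.9 · 0.04323 = 23.81 lux.
I₃ = I₂ · cos²(24°) = 23.81 · 0.8346 = 19.88 lux.
That is 1.93% of the incident intensity.

≈ 1.93%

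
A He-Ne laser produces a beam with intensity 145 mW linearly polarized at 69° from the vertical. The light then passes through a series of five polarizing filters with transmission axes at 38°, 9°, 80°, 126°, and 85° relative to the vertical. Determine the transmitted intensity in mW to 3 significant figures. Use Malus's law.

I ≈ 2.37 mW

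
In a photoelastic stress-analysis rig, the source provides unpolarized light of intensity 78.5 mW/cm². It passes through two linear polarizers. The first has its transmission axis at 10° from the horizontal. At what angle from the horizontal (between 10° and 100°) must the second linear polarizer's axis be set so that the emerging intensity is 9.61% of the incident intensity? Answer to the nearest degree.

Unpolarized light through the first polarizer → I₁ = ½ I₀, now polarized at 10°.
Need I₂/I₀ = 0.0961, so cos²(θ − 10°) = 0.0961 / 0.5 = 0.1922.
θ − 10° = arccos(√0.1922) = 64.0°, giving θ ≈ 10 + 64.0 = 74.0°.

θ ≈ 74°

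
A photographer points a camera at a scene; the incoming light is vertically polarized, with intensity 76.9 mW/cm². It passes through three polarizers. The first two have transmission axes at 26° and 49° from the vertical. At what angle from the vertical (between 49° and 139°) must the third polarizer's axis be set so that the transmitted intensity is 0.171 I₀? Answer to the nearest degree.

I₁ = I₀ cos²(26° − 0°) = I₀ cos²(26°) = 0.8078 I₀.
I₂ = I₁ cos²(49° − 26°) = 0.8078 I₀ · cos²(23°) = 0.6845 I₀.
Need I₃/I₀ = 0.171, so cos²(θ − 49°) = 0.171 / 0.6845 = 0.2498.
θ − 49° = arccos(√0.2498) = 60.0°, giving θ ≈ 49 + 60.0 = 109.0°.

θ ≈ 109°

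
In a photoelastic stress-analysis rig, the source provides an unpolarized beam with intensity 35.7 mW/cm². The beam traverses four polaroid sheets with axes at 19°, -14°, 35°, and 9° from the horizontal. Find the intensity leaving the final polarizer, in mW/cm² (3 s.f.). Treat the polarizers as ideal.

I ≈ 4.37 mW/cm²

Unpolarized light through the first polarizer → I₁ = 35.7 mW/cm²/2 = 17.85 mW/cm², polarized at 19°.
I₂ = I₁ · cos²(33°) = 17.85 · 0.7034 = 12.56 mW/cm².
I₃ = I₂ · cos²(49°) = 12.56 · 0.4304 = 5.404 mW/cm².
I₄ = I₃ · cos²(26°) = 5.404 · 0.8078 = 4.365 mW/cm².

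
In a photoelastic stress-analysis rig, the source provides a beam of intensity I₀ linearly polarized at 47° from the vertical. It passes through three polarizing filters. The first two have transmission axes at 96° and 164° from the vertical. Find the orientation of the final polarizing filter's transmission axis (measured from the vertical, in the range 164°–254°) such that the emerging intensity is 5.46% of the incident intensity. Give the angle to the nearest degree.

θ ≈ 182°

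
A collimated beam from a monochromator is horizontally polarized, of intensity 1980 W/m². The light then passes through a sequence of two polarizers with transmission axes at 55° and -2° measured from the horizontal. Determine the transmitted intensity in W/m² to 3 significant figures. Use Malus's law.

By Malus's law, I₁ = 1980 W/m² · cos²(55°) = 651.4 W/m².
I₂ = I₁ · cos²(57°) = 651.4 · 0.2966 = 193.2 W/m².

I ≈ 193 W/m²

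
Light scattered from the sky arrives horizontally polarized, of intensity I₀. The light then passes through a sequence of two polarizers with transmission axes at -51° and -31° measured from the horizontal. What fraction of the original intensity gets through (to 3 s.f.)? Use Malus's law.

By Malus's law, I₁ = I₀ cos²(-51° − 0°) = I₀ cos²(51°) = 0.396 I₀.
I₂ = I₁ cos²(-31° + 51°) = 0.396 I₀ · cos²(20°) = 0.3497 I₀.
Transmitted fraction = 0.3497.

≈ 0.350 I₀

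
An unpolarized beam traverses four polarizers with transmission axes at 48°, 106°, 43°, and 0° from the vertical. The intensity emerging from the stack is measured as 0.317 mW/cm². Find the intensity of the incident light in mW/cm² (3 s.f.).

I₀ ≈ 20.5 mW/cm²

Unpolarized light through the first polarizer → I₁ = ½ I₀, now polarized at 48°.
I₂ = I₁ cos²(106° − 48°) = 0.5 I₀ · cos²(58°) = 0.1404 I₀.
I₃ = I₂ cos²(43° − 106°) = 0.1404 I₀ · cos²(63°) = 0.02894 I₀.
I₄ = I₃ cos²(0° − 43°) = 0.02894 I₀ · cos²(43°) = 0.01548 I₀.
So 0.317 mW/cm² = 0.01548 I₀, giving I₀ = 0.317/0.01548 = 20.48 mW/cm².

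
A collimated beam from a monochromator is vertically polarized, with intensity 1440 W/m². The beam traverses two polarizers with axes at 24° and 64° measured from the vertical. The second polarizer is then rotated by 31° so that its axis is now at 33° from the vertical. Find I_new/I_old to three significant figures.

I_new/I_old ≈ 1.66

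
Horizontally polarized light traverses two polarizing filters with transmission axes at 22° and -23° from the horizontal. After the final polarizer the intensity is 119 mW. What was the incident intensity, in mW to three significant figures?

I₁ = I₀ cos²(22° − 0°) = I₀ cos²(22°) = 0.8597 I₀.
I₂ = I₁ cos²(-23° − 22°) = 0.8597 I₀ · cos²(45°) = 0.4298 I₀.
So 119 mW = 0.4298 I₀, giving I₀ = 119/0.4298 = 276.9 mW.

I₀ ≈ 277 mW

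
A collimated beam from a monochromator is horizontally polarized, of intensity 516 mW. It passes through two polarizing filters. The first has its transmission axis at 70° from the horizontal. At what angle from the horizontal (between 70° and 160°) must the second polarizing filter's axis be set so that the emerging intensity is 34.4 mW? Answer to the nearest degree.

I₁ = I₀ cos²(70° − 0°) = I₀ cos²(70°) = 0.117 I₀.
Target fraction: 34.4 / 516 mW = 0.06667 of I₀.
Need I₂/I₀ = 0.06667, so cos²(θ − 70°) = 0.06667 / 0.117 = 0.5699.
θ − 70° = arccos(√0.5699) = 41.0°, giving θ ≈ 70 + 41.0 = 111.0°.

θ ≈ 111°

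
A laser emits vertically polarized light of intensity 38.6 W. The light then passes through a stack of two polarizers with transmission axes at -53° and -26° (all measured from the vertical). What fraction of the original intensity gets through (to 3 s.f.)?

I/I₀ ≈ 0.288

By Malus's law, I₁ = 38.6 W · cos²(53°) = 13.98 W.
I₂ = I₁ · cos²(27°) = 13.98 · 0.7939 = 11.1 W.
Transmitted fraction = 0.2875.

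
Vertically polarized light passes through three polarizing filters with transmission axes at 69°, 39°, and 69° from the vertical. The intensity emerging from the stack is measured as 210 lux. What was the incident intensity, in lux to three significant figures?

I₀ ≈ 2910 lux

By Malus's law, I₁ = I₀ cos²(69° − 0°) = I₀ cos²(69°) = 0.1284 I₀.
I₂ = I₁ cos²(39° − 69°) = 0.1284 I₀ · cos²(30°) = 0.09632 I₀.
I₃ = I₂ cos²(69° − 39°) = 0.09632 I₀ · cos²(30°) = 0.07224 I₀.
So 210 lux = 0.07224 I₀, giving I₀ = 210/0.07224 = 2907 lux.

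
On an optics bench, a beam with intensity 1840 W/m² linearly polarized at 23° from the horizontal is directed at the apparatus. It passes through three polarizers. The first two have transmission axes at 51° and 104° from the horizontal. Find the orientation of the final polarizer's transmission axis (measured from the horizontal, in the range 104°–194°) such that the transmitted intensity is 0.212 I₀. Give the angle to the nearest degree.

By Malus's law, I₁ = I₀ cos²(51° − 23°) = I₀ cos²(28°) = 0.7796 I₀.
I₂ = I₁ cos²(104° − 51°) = 0.7796 I₀ · cos²(53°) = 0.2824 I₀.
Need I₃/I₀ = 0.212, so cos²(θ − 104°) = 0.212 / 0.2824 = 0.7508.
θ − 104° = arccos(√0.7508) = 29.9°, giving θ ≈ 104 + 29.9 = 133.9°.

θ ≈ 134°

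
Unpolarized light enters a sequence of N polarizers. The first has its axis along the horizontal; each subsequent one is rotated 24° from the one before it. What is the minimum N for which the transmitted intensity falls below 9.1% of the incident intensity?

N = 11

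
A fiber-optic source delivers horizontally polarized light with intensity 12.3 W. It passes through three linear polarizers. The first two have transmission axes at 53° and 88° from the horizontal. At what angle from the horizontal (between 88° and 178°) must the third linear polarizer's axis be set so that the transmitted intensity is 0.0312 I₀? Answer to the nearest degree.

θ ≈ 157°

I₁ = I₀ cos²(53° − 0°) = I₀ cos²(53°) = 0.3622 I₀.
I₂ = I₁ cos²(88° − 53°) = 0.3622 I₀ · cos²(35°) = 0.243 I₀.
Need I₃/I₀ = 0.0312, so cos²(θ − 88°) = 0.0312 / 0.243 = 0.1284.
θ − 88° = arccos(√0.1284) = 69.0°, giving θ ≈ 88 + 69.0 = 157.0°.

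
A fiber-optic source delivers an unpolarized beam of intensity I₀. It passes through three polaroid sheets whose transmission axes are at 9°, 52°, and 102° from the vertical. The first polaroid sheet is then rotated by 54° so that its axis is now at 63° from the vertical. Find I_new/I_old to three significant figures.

I_new/I_old ≈ 1.80

Before rotation:
Unpolarized light through the first polarizer → I₁ = ½ I₀, now polarized at 9°.
I₂ = I₁ cos²(52° − 9°) = 0.5 I₀ · cos²(43°) = 0.2674 I₀.
I₃ = I₂ cos²(102° − 52°) = 0.2674 I₀ · cos²(50°) = 0.1105 I₀.
After rotation:
Unpolarized light through the first polarizer → I₁ = ½ I₀, now polarized at 63°.
I₂ = I₁ cos²(52° − 63°) = 0.5 I₀ · cos²(11°) = 0.4818 I₀.
I₃ = I₂ cos²(102° − 52°) = 0.4818 I₀ · cos²(50°) = 0.1991 I₀.
Ratio = 0.1991 / 0.1105 = 1.802.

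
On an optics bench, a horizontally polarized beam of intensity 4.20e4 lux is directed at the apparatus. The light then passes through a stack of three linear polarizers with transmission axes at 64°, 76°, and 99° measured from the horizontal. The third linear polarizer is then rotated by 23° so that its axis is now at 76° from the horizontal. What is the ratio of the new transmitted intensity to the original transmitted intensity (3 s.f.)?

Before rotation:
I₁ = I₀ cos²(64° − 0°) = I₀ cos²(64°) = 0.1922 I₀.
I₂ = I₁ cos²(76° − 64°) = 0.1922 I₀ · cos²(12°) = 0.1839 I₀.
I₃ = I₂ cos²(99° − 76°) = 0.1839 I₀ · cos²(23°) = 0.1558 I₀.
After rotation:
I₁ = I₀ cos²(64° − 0°) = I₀ cos²(64°) = 0.1922 I₀.
I₂ = I₁ cos²(76° − 64°) = 0.1922 I₀ · cos²(12°) = 0.1839 I₀.
I₃ = I₂ cos²(76° − 76°) = 0.1839 I₀ · cos²(0°) = 0.1839 I₀.
Ratio = 0.1839 / 0.1558 = 1.18.

I_new/I_old ≈ 1.18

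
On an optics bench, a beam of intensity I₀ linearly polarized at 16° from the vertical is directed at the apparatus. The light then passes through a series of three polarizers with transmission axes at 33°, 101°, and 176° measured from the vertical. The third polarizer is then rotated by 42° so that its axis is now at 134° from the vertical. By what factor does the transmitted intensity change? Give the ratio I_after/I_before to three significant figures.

I_new/I_old ≈ 10.5

Before rotation:
I₁ = I₀ cos²(33° − 16°) = I₀ cos²(17°) = 0.9145 I₀.
I₂ = I₁ cos²(101° − 33°) = 0.9145 I₀ · cos²(68°) = 0.1283 I₀.
I₃ = I₂ cos²(176° − 101°) = 0.1283 I₀ · cos²(75°) = 0.008597 I₀.
After rotation:
I₁ = I₀ cos²(33° − 16°) = I₀ cos²(17°) = 0.9145 I₀.
I₂ = I₁ cos²(101° − 33°) = 0.9145 I₀ · cos²(68°) = 0.1283 I₀.
I₃ = I₂ cos²(134° − 101°) = 0.1283 I₀ · cos²(33°) = 0.09027 I₀.
Ratio = 0.09027 / 0.008597 = 10.5.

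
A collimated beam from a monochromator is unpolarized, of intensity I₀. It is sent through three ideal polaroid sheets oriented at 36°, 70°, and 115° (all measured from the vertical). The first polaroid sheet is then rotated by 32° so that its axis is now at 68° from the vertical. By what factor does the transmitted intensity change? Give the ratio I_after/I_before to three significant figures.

Before rotation:
Unpolarized light through the first polarizer → I₁ = ½ I₀, now polarized at 36°.
I₂ = I₁ cos²(70° − 36°) = 0.5 I₀ · cos²(34°) = 0.3437 I₀.
I₃ = I₂ cos²(115° − 70°) = 0.3437 I₀ · cos²(45°) = 0.1718 I₀.
After rotation:
Unpolarized light through the first polarizer → I₁ = ½ I₀, now polarized at 68°.
I₂ = I₁ cos²(70° − 68°) = 0.5 I₀ · cos²(2°) = 0.4994 I₀.
I₃ = I₂ cos²(115° − 70°) = 0.4994 I₀ · cos²(45°) = 0.2497 I₀.
Ratio = 0.2497 / 0.1718 = 1.453.

I_new/I_old ≈ 1.45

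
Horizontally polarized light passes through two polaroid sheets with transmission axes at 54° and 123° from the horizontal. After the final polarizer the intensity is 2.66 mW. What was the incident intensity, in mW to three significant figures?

By Malus's law, I₁ = I₀ cos²(54° − 0°) = I₀ cos²(54°) = 0.3455 I₀.
I₂ = I₁ cos²(123° − 54°) = 0.3455 I₀ · cos²(69°) = 0.04437 I₀.
So 2.66 mW = 0.04437 I₀, giving I₀ = 2.66/0.04437 = 59.95 mW.

I₀ ≈ 59.9 mW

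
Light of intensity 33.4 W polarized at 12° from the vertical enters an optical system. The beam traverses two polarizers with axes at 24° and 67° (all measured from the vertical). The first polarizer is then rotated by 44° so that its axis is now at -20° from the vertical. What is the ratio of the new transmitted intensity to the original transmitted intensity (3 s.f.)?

Before rotation:
By Malus's law, I₁ = I₀ cos²(24° − 12°) = I₀ cos²(12°) = 0.9568 I₀.
I₂ = I₁ cos²(67° − 24°) = 0.9568 I₀ · cos²(43°) = 0.5118 I₀.
After rotation:
I₁ = I₀ cos²(-20° − 12°) = I₀ cos²(32°) = 0.7192 I₀.
I₂ = I₁ cos²(67° + 20°) = 0.7192 I₀ · cos²(87°) = 0.00197 I₀.
Ratio = 0.00197 / 0.5118 = 0.003849.

I_new/I_old ≈ 0.00385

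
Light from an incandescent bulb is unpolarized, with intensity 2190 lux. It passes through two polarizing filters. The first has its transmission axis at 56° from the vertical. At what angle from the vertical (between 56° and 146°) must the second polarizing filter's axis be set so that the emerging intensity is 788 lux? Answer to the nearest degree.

θ ≈ 88°

Unpolarized light through the first polarizer → I₁ = ½ I₀, now polarized at 56°.
Target fraction: 788 / 2190 lux = 0.3598 of I₀.
Need I₂/I₀ = 0.3598, so cos²(θ − 56°) = 0.3598 / 0.5 = 0.7196.
θ − 56° = arccos(√0.7196) = 32.0°, giving θ ≈ 56 + 32.0 = 88.0°.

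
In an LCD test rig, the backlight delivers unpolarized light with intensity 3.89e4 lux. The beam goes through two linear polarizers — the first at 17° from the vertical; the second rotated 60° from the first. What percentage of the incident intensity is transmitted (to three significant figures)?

Unpolarized light through the first polarizer → I₁ = 3.89e4 lux/2 = 1.945e+04 lux, polarized at 17°.
I₂ = I₁ · cos²(60°) = 1.945e+04 · 0.25 = 4863 lux.
That is 12.5% of the incident intensity.

≈ 12.5%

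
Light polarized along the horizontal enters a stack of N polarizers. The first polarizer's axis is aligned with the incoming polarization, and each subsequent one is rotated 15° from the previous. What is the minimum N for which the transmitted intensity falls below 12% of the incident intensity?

N = 32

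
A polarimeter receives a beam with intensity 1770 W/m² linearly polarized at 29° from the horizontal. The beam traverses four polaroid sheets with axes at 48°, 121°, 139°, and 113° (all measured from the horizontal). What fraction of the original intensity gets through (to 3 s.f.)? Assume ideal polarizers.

I/I₀ ≈ 0.0558

I₁ = 1770 W/m² · cos²(19°) = 1582 W/m².
I₂ = I₁ · cos²(73°) = 1582 · 0.08548 = 135.3 W/m².
I₃ = I₂ · cos²(18°) = 135.3 · 0.9045 = 122.3 W/m².
I₄ = I₃ · cos²(26°) = 122.3 · 0.8078 = 98.84 W/m².
Transmitted fraction = 0.05584.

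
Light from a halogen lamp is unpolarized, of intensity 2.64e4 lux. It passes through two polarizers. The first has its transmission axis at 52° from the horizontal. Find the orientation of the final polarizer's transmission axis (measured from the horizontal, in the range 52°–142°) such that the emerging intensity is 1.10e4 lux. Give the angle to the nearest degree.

θ ≈ 76°

Unpolarized light through the first polarizer → I₁ = ½ I₀, now polarized at 52°.
Target fraction: 1.10e4 / 2.64e4 lux = 0.4167 of I₀.
Need I₂/I₀ = 0.4167, so cos²(θ − 52°) = 0.4167 / 0.5 = 0.8333.
θ − 52° = arccos(√0.8333) = 24.1°, giving θ ≈ 52 + 24.1 = 76.1°.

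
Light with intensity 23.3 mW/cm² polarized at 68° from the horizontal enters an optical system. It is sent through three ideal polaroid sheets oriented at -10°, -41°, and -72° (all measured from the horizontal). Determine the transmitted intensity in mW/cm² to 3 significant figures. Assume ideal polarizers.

I ≈ 0.544 mW/cm²

By Malus's law, I₁ = 23.3 mW/cm² · cos²(78°) = 1.007 mW/cm².
I₂ = I₁ · cos²(31°) = 1.007 · 0.7347 = 0.74 mW/cm².
I₃ = I₂ · cos²(31°) = 0.74 · 0.7347 = 0.5437 mW/cm².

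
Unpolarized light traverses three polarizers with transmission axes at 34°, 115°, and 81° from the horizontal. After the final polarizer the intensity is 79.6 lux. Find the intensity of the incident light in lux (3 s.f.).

I₀ ≈ 9470 lux

Unpolarized light through the first polarizer → I₁ = ½ I₀, now polarized at 34°.
I₂ = I₁ cos²(115° − 34°) = 0.5 I₀ · cos²(81°) = 0.01224 I₀.
I₃ = I₂ cos²(81° − 115°) = 0.01224 I₀ · cos²(34°) = 0.00841 I₀.
So 79.6 lux = 0.00841 I₀, giving I₀ = 79.6/0.00841 = 9465 lux.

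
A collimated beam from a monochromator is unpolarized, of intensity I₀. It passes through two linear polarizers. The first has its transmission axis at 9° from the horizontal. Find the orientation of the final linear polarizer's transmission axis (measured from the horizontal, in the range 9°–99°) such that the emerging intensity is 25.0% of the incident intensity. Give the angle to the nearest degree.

Unpolarized light through the first polarizer → I₁ = ½ I₀, now polarized at 9°.
Need I₂/I₀ = 0.25, so cos²(θ − 9°) = 0.25 / 0.5 = 0.5.
θ − 9° = arccos(√0.5) = 45.0°, giving θ ≈ 9 + 45.0 = 54.0°.

θ ≈ 54°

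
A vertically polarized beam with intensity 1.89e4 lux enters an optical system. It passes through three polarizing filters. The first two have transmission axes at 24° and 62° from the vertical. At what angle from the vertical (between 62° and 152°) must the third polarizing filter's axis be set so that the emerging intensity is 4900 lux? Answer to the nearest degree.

θ ≈ 107°

I₁ = I₀ cos²(24° − 0°) = I₀ cos²(24°) = 0.8346 I₀.
I₂ = I₁ cos²(62° − 24°) = 0.8346 I₀ · cos²(38°) = 0.5182 I₀.
Target fraction: 4900 / 1.89e4 lux = 0.2593 of I₀.
Need I₃/I₀ = 0.2593, so cos²(θ − 62°) = 0.2593 / 0.5182 = 0.5003.
θ − 62° = arccos(√0.5003) = 45.0°, giving θ ≈ 62 + 45.0 = 107.0°.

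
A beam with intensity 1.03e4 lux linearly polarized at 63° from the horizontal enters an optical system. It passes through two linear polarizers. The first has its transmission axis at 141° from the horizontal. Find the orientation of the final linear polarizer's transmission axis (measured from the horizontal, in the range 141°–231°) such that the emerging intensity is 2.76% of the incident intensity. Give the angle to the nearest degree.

I₁ = I₀ cos²(141° − 63°) = I₀ cos²(78°) = 0.04323 I₀.
Need I₂/I₀ = 0.0276, so cos²(θ − 141°) = 0.0276 / 0.04323 = 0.6385.
θ − 141° = arccos(√0.6385) = 37.0°, giving θ ≈ 141 + 37.0 = 178.0°.

θ ≈ 178°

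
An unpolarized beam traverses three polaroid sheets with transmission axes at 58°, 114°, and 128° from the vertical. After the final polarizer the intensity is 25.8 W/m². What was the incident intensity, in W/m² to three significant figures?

Unpolarized light through the first polarizer → I₁ = ½ I₀, now polarized at 58°.
I₂ = I₁ cos²(114° − 58°) = 0.5 I₀ · cos²(56°) = 0.1563 I₀.
I₃ = I₂ cos²(128° − 114°) = 0.1563 I₀ · cos²(14°) = 0.1472 I₀.
So 25.8 W/m² = 0.1472 I₀, giving I₀ = 25.8/0.1472 = 175.3 W/m².

I₀ ≈ 175 W/m²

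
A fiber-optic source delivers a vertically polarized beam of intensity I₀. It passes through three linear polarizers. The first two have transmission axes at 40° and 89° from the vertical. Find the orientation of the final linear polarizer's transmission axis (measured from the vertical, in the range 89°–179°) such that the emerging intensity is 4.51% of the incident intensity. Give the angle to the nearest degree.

θ ≈ 154°

By Malus's law, I₁ = I₀ cos²(40° − 0°) = I₀ cos²(40°) = 0.5868 I₀.
I₂ = I₁ cos²(89° − 40°) = 0.5868 I₀ · cos²(49°) = 0.2526 I₀.
Need I₃/I₀ = 0.0451, so cos²(θ − 89°) = 0.0451 / 0.2526 = 0.1786.
θ − 89° = arccos(√0.1786) = 65.0°, giving θ ≈ 89 + 65.0 = 154.0°.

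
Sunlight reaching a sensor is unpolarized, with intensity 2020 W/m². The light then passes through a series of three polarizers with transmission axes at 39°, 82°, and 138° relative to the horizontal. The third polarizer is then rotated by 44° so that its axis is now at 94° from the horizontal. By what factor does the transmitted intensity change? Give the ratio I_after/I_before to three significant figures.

Before rotation:
Unpolarized light through the first polarizer → I₁ = ½ I₀, now polarized at 39°.
I₂ = I₁ cos²(82° − 39°) = 0.5 I₀ · cos²(43°) = 0.2674 I₀.
I₃ = I₂ cos²(138° − 82°) = 0.2674 I₀ · cos²(56°) = 0.08363 I₀.
After rotation:
Unpolarized light through the first polarizer → I₁ = ½ I₀, now polarized at 39°.
I₂ = I₁ cos²(82° − 39°) = 0.5 I₀ · cos²(43°) = 0.2674 I₀.
I₃ = I₂ cos²(94° − 82°) = 0.2674 I₀ · cos²(12°) = 0.2559 I₀.
Ratio = 0.2559 / 0.08363 = 3.06.

I_new/I_old ≈ 3.06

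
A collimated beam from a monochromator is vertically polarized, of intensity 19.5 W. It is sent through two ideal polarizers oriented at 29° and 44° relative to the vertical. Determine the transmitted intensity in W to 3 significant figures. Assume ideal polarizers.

I ≈ 13.9 W

By Malus's law, I₁ = 19.5 W · cos²(29°) = 14.92 W.
I₂ = I₁ · cos²(15°) = 14.92 · 0.933 = 13.92 W.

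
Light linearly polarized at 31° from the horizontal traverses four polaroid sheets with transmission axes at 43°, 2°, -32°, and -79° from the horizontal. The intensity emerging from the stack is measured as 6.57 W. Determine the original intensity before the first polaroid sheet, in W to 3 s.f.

By Malus's law, I₁ = I₀ cos²(43° − 31°) = I₀ cos²(12°) = 0.9568 I₀.
I₂ = I₁ cos²(2° − 43°) = 0.9568 I₀ · cos²(41°) = 0.545 I₀.
I₃ = I₂ cos²(-32° − 2°) = 0.545 I₀ · cos²(34°) = 0.3746 I₀.
I₄ = I₃ cos²(-79° + 32°) = 0.3746 I₀ · cos²(47°) = 0.1742 I₀.
So 6.57 W = 0.1742 I₀, giving I₀ = 6.57/0.1742 = 37.71 W.

I₀ ≈ 37.7 W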